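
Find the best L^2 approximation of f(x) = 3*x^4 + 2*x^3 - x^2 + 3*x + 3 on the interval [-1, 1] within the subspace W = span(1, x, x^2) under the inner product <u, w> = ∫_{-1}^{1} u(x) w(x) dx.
g(x) = 11*x^2/7 + 21*x/5 + 96/35

The best approximation g ∈ W is the orthogonal projection of f onto W. Writing g = a_0 + a_1 x + a_2 x^2, the coefficients solve the normal equations G · a = b where
  G_{ij} = <φ_i, φ_j> and b_i = <f, φ_i>, with φ_0 = 1, φ_1 = x, φ_2 = x^2.
G =
  [2, 0, 2/3]
  [0, 2/3, 0]
  [2/3, 0, 2/5],
b = (98/15, 14/5, 86/35).
Solving gives a_0 = 96/35, a_1 = 21/5, a_2 = 11/7, so
  g(x) = 11*x^2/7 + 21*x/5 + 96/35.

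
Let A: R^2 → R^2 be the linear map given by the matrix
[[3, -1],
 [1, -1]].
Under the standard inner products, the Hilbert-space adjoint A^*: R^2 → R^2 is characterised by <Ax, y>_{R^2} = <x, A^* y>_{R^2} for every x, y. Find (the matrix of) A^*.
A^* = A^T =
[[3, 1],
 [-1, -1]]

For real matrices with standard dot products, the defining identity <Ax, y> = <x, A^* y> gives (Ax)^T y = x^T (A^*) y, i.e. x^T A^T y = x^T (A^*) y. Since this holds for all x, y, we must have A^* = A^T. Therefore
A^* =
[[3, 1],
 [-1, -1]].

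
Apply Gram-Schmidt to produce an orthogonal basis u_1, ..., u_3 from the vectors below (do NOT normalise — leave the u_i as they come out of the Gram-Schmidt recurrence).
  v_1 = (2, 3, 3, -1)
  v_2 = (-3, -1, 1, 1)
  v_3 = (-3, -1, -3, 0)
Orthogonal basis:
  u_1 = (2, 3, 3, -1)
  u_2 = (-55/23, -2/23, 44/23, 16/23)
  u_3 = (-242/227, 309/227, -215/227, -202/227)

Apply the Gram-Schmidt recurrence
  u_1 = v_1
  u_i = v_i − Σ_{j<i} ((v_i · u_j) / (u_j · u_j)) · u_j.

Step by step this gives:
  u_1 = (2, 3, 3, -1)
  u_2 = (-55/23, -2/23, 44/23, 16/23)
  u_3 = (-242/227, 309/227, -215/227, -202/227)

Orthogonality check:
  u_2 · u_1 = 0 (should be 0)
  u_3 · u_1 = 0 (should be 0)
  u_3 · u_2 = 0 (should be 0)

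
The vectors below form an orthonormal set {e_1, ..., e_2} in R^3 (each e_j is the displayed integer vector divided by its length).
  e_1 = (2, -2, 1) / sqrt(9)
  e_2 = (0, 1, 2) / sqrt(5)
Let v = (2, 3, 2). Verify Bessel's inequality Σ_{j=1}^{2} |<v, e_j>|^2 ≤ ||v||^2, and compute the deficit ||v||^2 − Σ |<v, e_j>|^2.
Σ |<v, e_j>|^2 = 49/5; ||v||^2 = 17; deficit = 36/5

Write each e_j = u_j / sqrt(<u_j, u_j>) where u_j is the displayed integer vector. Then <v, e_j> = <v, u_j> / sqrt(<u_j, u_j>), so |<v, e_j>|^2 = <v, u_j>^2 / <u_j, u_j>.
Coefficients: <v, e_1> = 0/sqrt(9), <v, e_2> = 7/sqrt(5).
Square and sum: Σ |<v, e_j>|^2 = 49/5.
Compute ||v||^2 = v·v = 17.
Deficit = 17 − 49/5 = 36/5 ≥ 0, confirming Bessel's inequality. (The deficit equals ||v − Σ <v,e_j> e_j||^2, the squared distance from v to span{e_j}.)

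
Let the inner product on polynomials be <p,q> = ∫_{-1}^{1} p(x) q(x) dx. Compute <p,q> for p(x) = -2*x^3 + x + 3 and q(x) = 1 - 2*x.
<p,q> = 94/15

Expand the product: p(x)·q(x) = 4*x^4 - 2*x^3 - 2*x^2 - 5*x + 3.
∫_{-1}^{1} of each monomial x^k gives [2/(k+1) if k even, 0 if k odd]. Integrating term-by-term (or equivalently evaluating the antiderivative F(x) = 4*x^5/5 - x^4/2 - 2*x^3/3 - 5*x^2/2 + 3*x at the endpoints):
  F(1) − F(−1) = 2/15 − (-92/15) = 94/15.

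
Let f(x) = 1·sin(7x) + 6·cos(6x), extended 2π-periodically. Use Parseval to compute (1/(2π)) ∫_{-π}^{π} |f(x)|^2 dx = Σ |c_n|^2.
Σ |c_n|^2 = 37/2

Expand |f|^2 and use orthogonality of {sin(nx), cos(mx)} on [-π, π]:
  ∫_{-π}^{π} sin(nx)^2 dx = π, ∫ cos(mx)^2 dx = π, and cross terms integrate to 0.
So ∫_{-π}^{π} f(x)^2 dx = 1^2 · π + 6^2 · π = (1 + 36)π.
Divide by 2π: (1 + 36)/2 = 37/2.
By Parseval, this equals Σ |c_n|^2.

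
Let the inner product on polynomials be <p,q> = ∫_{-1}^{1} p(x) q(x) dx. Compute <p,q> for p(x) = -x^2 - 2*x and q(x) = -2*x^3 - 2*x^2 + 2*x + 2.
<p,q> = -8/5

Expand the product: p(x)·q(x) = 2*x^5 + 6*x^4 + 2*x^3 - 6*x^2 - 4*x.
∫_{-1}^{1} of each monomial x^k gives [2/(k+1) if k even, 0 if k odd]. Integrating term-by-term (or equivalently evaluating the antiderivative F(x) = x^6/3 + 6*x^5/5 + x^4/2 - 2*x^3 - 2*x^2 at the endpoints):
  F(1) − F(−1) = -59/30 − (-11/30) = -8/5.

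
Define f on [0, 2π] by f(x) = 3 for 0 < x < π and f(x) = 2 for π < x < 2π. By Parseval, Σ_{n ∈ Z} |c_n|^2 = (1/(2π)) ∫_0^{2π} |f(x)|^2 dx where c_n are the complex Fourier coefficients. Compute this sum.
Σ |c_n|^2 = 13/2

Parseval equates the L^2 energy of f (normalised by 1/(2π)) with the ℓ^2 sum of its Fourier coefficients: (1/(2π)) ∫_0^{2π} |f|^2 = Σ |c_n|^2.
Compute the left side: (1/(2π)) [∫_0^π 3^2 dx + ∫_π^{2π} 2^2 dx] = (1/(2π)) · (9π + 4π) = (9 + 4)/2 = 13/2.
So Σ_{n ∈ Z} |c_n|^2 = 13/2.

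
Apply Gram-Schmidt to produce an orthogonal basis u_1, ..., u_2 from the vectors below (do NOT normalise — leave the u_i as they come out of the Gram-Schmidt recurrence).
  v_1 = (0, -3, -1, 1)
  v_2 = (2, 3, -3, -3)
Orthogonal basis:
  u_1 = (0, -3, -1, 1)
  u_2 = (2, 6/11, -42/11, -24/11)

Apply the Gram-Schmidt recurrence
  u_1 = v_1
  u_i = v_i − Σ_{j<i} ((v_i · u_j) / (u_j · u_j)) · u_j.

Step by step this gives:
  u_1 = (0, -3, -1, 1)
  u_2 = (2, 6/11, -42/11, -24/11)

Orthogonality check:
  u_2 · u_1 = 0 (should be 0)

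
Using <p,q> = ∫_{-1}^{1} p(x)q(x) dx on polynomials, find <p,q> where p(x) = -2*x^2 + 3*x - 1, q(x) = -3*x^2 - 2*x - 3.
<p,q> = 52/5

Expand the product: p(x)·q(x) = 6*x^4 - 5*x^3 + 3*x^2 - 7*x + 3.
∫_{-1}^{1} of each monomial x^k gives [2/(k+1) if k even, 0 if k odd]. Integrating term-by-term (or equivalently evaluating the antiderivative F(x) = 6*x^5/5 - 5*x^4/4 + x^3 - 7*x^2/2 + 3*x at the endpoints):
  F(1) − F(−1) = 9/20 − (-199/20) = 52/5.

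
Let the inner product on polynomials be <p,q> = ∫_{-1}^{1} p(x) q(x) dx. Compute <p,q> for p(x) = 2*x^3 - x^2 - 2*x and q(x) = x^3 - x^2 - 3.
<p,q> = 76/35

Expand the product: p(x)·q(x) = 2*x^6 - 3*x^5 - x^4 - 4*x^3 + 3*x^2 + 6*x.
∫_{-1}^{1} of each monomial x^k gives [2/(k+1) if k even, 0 if k odd]. Integrating term-by-term (or equivalently evaluating the antiderivative F(x) = 2*x^7/7 - x^6/2 - x^5/5 - x^4 + x^3 + 3*x^2 at the endpoints):
  F(1) − F(−1) = 181/70 − (29/70) = 76/35.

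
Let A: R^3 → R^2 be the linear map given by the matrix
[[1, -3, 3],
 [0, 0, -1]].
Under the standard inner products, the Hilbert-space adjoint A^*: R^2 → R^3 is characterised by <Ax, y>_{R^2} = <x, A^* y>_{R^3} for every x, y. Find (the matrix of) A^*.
A^* = A^T =
[[1, 0],
 [-3, 0],
 [3, -1]]

For real matrices with standard dot products, the defining identity <Ax, y> = <x, A^* y> gives (Ax)^T y = x^T (A^*) y, i.e. x^T A^T y = x^T (A^*) y. Since this holds for all x, y, we must have A^* = A^T. Therefore
A^* =
[[1, 0],
 [-3, 0],
 [3, -1]].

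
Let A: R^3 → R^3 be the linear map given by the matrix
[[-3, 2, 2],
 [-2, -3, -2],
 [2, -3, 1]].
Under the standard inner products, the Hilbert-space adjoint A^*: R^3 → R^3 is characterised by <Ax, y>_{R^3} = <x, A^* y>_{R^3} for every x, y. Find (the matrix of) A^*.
A^* = A^T =
[[-3, -2, 2],
 [2, -3, -3],
 [2, -2, 1]]

For real matrices with standard dot products, the defining identity <Ax, y> = <x, A^* y> gives (Ax)^T y = x^T (A^*) y, i.e. x^T A^T y = x^T (A^*) y. Since this holds for all x, y, we must have A^* = A^T. Therefore
A^* =
[[-3, -2, 2],
 [2, -3, -3],
 [2, -2, 1]].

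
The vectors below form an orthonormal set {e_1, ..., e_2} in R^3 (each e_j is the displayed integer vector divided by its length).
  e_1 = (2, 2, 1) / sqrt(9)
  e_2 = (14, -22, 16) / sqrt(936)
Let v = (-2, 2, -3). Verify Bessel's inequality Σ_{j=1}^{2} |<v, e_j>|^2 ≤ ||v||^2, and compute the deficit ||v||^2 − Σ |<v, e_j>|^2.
Σ |<v, e_j>|^2 = 213/13; ||v||^2 = 17; deficit = 8/13

Write each e_j = u_j / sqrt(<u_j, u_j>) where u_j is the displayed integer vector. Then <v, e_j> = <v, u_j> / sqrt(<u_j, u_j>), so |<v, e_j>|^2 = <v, u_j>^2 / <u_j, u_j>.
Coefficients: <v, e_1> = -3/sqrt(9), <v, e_2> = -120/sqrt(936).
Square and sum: Σ |<v, e_j>|^2 = 213/13.
Compute ||v||^2 = v·v = 17.
Deficit = 17 − 213/13 = 8/13 ≥ 0, confirming Bessel's inequality. (The deficit equals ||v − Σ <v,e_j> e_j||^2, the squared distance from v to span{e_j}.)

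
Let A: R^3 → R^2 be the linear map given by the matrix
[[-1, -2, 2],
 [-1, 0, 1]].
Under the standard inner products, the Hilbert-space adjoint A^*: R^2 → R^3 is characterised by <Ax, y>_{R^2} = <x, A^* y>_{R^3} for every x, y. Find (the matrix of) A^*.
A^* = A^T =
[[-1, -1],
 [-2, 0],
 [2, 1]]

For real matrices with standard dot products, the defining identity <Ax, y> = <x, A^* y> gives (Ax)^T y = x^T (A^*) y, i.e. x^T A^T y = x^T (A^*) y. Since this holds for all x, y, we must have A^* = A^T. Therefore
A^* =
[[-1, -1],
 [-2, 0],
 [2, 1]].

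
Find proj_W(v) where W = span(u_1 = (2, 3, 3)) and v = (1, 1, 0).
proj_W(v) = (5/11, 15/22, 15/22)

Set up U = [u_1 | ... | u_1] ∈ R^(3×1). The projector onto W = col(U) is P = U (U^T U)^(-1) U^T.
Compute U^T U =
  [22],
and U^T v = (5).
Solve U^T U · c = U^T v for the coefficients: c = (5/22). The projection is proj_W(v) = U c.
Check: (v - proj_W(v)) · u_1 = 0  (should be 0).
Result: proj_W(v) = (5/11, 15/22, 15/22).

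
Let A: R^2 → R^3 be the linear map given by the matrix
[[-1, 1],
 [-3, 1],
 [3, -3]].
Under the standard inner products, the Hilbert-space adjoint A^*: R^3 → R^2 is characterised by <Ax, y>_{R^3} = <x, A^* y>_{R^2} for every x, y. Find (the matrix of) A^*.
A^* = A^T =
[[-1, -3, 3],
 [1, 1, -3]]

For real matrices with standard dot products, the defining identity <Ax, y> = <x, A^* y> gives (Ax)^T y = x^T (A^*) y, i.e. x^T A^T y = x^T (A^*) y. Since this holds for all x, y, we must have A^* = A^T. Therefore
A^* =
[[-1, -3, 3],
 [1, 1, -3]].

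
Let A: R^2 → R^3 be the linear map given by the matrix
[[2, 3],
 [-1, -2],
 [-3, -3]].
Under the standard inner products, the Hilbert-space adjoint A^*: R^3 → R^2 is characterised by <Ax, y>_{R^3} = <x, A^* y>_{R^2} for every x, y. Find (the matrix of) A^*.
A^* = A^T =
[[2, -1, -3],
 [3, -2, -3]]

For real matrices with standard dot products, the defining identity <Ax, y> = <x, A^* y> gives (Ax)^T y = x^T (A^*) y, i.e. x^T A^T y = x^T (A^*) y. Since this holds for all x, y, we must have A^* = A^T. Therefore
A^* =
[[2, -1, -3],
 [3, -2, -3]].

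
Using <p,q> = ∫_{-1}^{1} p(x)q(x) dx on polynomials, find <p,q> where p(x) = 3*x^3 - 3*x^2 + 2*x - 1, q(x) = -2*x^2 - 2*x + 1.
<p,q> = -16/3

Expand the product: p(x)·q(x) = -6*x^5 + 5*x^3 - 5*x^2 + 4*x - 1.
∫_{-1}^{1} of each monomial x^k gives [2/(k+1) if k even, 0 if k odd]. Integrating term-by-term (or equivalently evaluating the antiderivative F(x) = -x^6 + 5*x^4/4 - 5*x^3/3 + 2*x^2 - x at the endpoints):
  F(1) − F(−1) = -5/12 − (59/12) = -16/3.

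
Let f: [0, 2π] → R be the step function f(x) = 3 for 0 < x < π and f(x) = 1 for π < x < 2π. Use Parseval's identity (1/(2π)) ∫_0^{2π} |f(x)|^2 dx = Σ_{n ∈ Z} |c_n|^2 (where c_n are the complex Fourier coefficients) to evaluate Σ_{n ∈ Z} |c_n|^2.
Σ |c_n|^2 = 5

Parseval equates the L^2 energy of f (normalised by 1/(2π)) with the ℓ^2 sum of its Fourier coefficients: (1/(2π)) ∫_0^{2π} |f|^2 = Σ |c_n|^2.
Compute the left side: (1/(2π)) [∫_0^π 3^2 dx + ∫_π^{2π} 1^2 dx] = (1/(2π)) · (9π + 1π) = (9 + 1)/2 = 5.
So Σ_{n ∈ Z} |c_n|^2 = 5.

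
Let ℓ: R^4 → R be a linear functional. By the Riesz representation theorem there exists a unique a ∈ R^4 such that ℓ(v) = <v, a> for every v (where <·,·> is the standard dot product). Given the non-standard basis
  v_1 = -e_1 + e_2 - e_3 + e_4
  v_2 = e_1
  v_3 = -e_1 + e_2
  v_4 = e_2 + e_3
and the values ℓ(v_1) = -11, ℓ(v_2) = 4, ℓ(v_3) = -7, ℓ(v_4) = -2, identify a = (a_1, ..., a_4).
a = (4, -3, 1, -3)

Write a = (a_1, ..., a_4) in the standard basis. For each basis vector v_i, ℓ(v_i) = <v_i, a> is a linear equation in the a_j's. Collect the n equations into a matrix system V a = ℓ, where row i of V is v_i (expressed in the standard basis). Since V is invertible (lower-triangular with 1s on the diagonal, up to permutation), solve by back-substitution:
  V =
[[-1, 1, -1, 1],
 [1, 0, 0, 0],
 [-1, 1, 0, 0],
 [0, 1, 1, 0]]
  V a = (-11, 4, -7, -2)
Solving gives a = (4, -3, 1, -3).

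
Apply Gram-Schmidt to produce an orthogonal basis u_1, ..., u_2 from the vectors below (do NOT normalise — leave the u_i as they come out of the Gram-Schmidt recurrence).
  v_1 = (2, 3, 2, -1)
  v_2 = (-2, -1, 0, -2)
Orthogonal basis:
  u_1 = (2, 3, 2, -1)
  u_2 = (-13/9, -1/6, 5/9, -41/18)

Apply the Gram-Schmidt recurrence
  u_1 = v_1
  u_i = v_i − Σ_{j<i} ((v_i · u_j) / (u_j · u_j)) · u_j.

Step by step this gives:
  u_1 = (2, 3, 2, -1)
  u_2 = (-13/9, -1/6, 5/9, -41/18)

Orthogonality check:
  u_2 · u_1 = 0 (should be 0)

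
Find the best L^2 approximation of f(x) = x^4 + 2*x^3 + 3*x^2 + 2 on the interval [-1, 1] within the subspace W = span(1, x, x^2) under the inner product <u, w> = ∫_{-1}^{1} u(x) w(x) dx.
g(x) = 27*x^2/7 + 6*x/5 + 67/35

The best approximation g ∈ W is the orthogonal projection of f onto W. Writing g = a_0 + a_1 x + a_2 x^2, the coefficients solve the normal equations G · a = b where
  G_{ij} = <φ_i, φ_j> and b_i = <f, φ_i>, with φ_0 = 1, φ_1 = x, φ_2 = x^2.
G =
  [2, 0, 2/3]
  [0, 2/3, 0]
  [2/3, 0, 2/5],
b = (32/5, 4/5, 296/105).
Solving gives a_0 = 67/35, a_1 = 6/5, a_2 = 27/7, so
  g(x) = 27*x^2/7 + 6*x/5 + 67/35.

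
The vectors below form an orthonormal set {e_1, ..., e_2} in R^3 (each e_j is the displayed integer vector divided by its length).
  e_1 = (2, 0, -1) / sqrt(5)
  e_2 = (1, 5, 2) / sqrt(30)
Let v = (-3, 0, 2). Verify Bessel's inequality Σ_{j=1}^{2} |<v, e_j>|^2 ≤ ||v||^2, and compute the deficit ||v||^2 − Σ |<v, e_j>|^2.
Σ |<v, e_j>|^2 = 77/6; ||v||^2 = 13; deficit = 1/6

Write each e_j = u_j / sqrt(<u_j, u_j>) where u_j is the displayed integer vector. Then <v, e_j> = <v, u_j> / sqrt(<u_j, u_j>), so |<v, e_j>|^2 = <v, u_j>^2 / <u_j, u_j>.
Coefficients: <v, e_1> = -8/sqrt(5), <v, e_2> = 1/sqrt(30).
Square and sum: Σ |<v, e_j>|^2 = 77/6.
Compute ||v||^2 = v·v = 13.
Deficit = 13 − 77/6 = 1/6 ≥ 0, confirming Bessel's inequality. (The deficit equals ||v − Σ <v,e_j> e_j||^2, the squared distance from v to span{e_j}.)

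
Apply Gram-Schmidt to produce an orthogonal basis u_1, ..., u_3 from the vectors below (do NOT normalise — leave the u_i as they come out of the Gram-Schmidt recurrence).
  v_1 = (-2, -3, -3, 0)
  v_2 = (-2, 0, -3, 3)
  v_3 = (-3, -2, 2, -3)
Orthogonal basis:
  u_1 = (-2, -3, -3, 0)
  u_2 = (-9/11, 39/22, -27/22, 3)
  u_3 = (-111/35, 13/35, 61/35, -13/35)

Apply the Gram-Schmidt recurrence
  u_1 = v_1
  u_i = v_i − Σ_{j<i} ((v_i · u_j) / (u_j · u_j)) · u_j.

Step by step this gives:
  u_1 = (-2, -3, -3, 0)
  u_2 = (-9/11, 39/22, -27/22, 3)
  u_3 = (-111/35, 13/35, 61/35, -13/35)

Orthogonality check:
  u_2 · u_1 = 0 (should be 0)
  u_3 · u_1 = 0 (should be 0)
  u_3 · u_2 = 0 (should be 0)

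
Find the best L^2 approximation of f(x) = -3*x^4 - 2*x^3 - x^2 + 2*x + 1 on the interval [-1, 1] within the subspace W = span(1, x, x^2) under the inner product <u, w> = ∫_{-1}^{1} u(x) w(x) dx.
g(x) = -25*x^2/7 + 4*x/5 + 44/35

The best approximation g ∈ W is the orthogonal projection of f onto W. Writing g = a_0 + a_1 x + a_2 x^2, the coefficients solve the normal equations G · a = b where
  G_{ij} = <φ_i, φ_j> and b_i = <f, φ_i>, with φ_0 = 1, φ_1 = x, φ_2 = x^2.
G =
  [2, 0, 2/3]
  [0, 2/3, 0]
  [2/3, 0, 2/5],
b = (2/15, 8/15, -62/105).
Solving gives a_0 = 44/35, a_1 = 4/5, a_2 = -25/7, so
  g(x) = -25*x^2/7 + 4*x/5 + 44/35.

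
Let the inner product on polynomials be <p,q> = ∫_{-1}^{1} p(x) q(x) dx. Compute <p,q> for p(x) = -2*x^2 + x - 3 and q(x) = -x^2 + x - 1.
<p,q> = 54/5

Expand the product: p(x)·q(x) = 2*x^4 - 3*x^3 + 6*x^2 - 4*x + 3.
∫_{-1}^{1} of each monomial x^k gives [2/(k+1) if k even, 0 if k odd]. Integrating term-by-term (or equivalently evaluating the antiderivative F(x) = 2*x^5/5 - 3*x^4/4 + 2*x^3 - 2*x^2 + 3*x at the endpoints):
  F(1) − F(−1) = 53/20 − (-163/20) = 54/5.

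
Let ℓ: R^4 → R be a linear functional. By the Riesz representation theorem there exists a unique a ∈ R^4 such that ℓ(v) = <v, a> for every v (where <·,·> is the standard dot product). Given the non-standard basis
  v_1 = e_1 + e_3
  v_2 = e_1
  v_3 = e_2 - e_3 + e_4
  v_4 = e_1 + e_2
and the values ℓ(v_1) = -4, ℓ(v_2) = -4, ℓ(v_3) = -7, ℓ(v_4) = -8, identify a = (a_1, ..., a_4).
a = (-4, -4, 0, -3)

Write a = (a_1, ..., a_4) in the standard basis. For each basis vector v_i, ℓ(v_i) = <v_i, a> is a linear equation in the a_j's. Collect the n equations into a matrix system V a = ℓ, where row i of V is v_i (expressed in the standard basis). Since V is invertible (lower-triangular with 1s on the diagonal, up to permutation), solve by back-substitution:
  V =
[[1, 0, 1, 0],
 [1, 0, 0, 0],
 [0, 1, -1, 1],
 [1, 1, 0, 0]]
  V a = (-4, -4, -7, -8)
Solving gives a = (-4, -4, 0, -3).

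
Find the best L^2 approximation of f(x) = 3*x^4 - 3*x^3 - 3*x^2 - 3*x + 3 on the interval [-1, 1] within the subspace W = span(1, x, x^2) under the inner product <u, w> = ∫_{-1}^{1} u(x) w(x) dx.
g(x) = -3*x^2/7 - 24*x/5 + 96/35

The best approximation g ∈ W is the orthogonal projection of f onto W. Writing g = a_0 + a_1 x + a_2 x^2, the coefficients solve the normal equations G · a = b where
  G_{ij} = <φ_i, φ_j> and b_i = <f, φ_i>, with φ_0 = 1, φ_1 = x, φ_2 = x^2.
G =
  [2, 0, 2/3]
  [0, 2/3, 0]
  [2/3, 0, 2/5],
b = (26/5, -16/5, 58/35).
Solving gives a_0 = 96/35, a_1 = -24/5, a_2 = -3/7, so
  g(x) = -3*x^2/7 - 24*x/5 + 96/35.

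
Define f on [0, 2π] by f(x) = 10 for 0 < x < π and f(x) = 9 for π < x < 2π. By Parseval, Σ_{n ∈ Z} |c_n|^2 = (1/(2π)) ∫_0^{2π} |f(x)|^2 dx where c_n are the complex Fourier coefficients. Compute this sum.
Σ |c_n|^2 = 181/2

Parseval equates the L^2 energy of f (normalised by 1/(2π)) with the ℓ^2 sum of its Fourier coefficients: (1/(2π)) ∫_0^{2π} |f|^2 = Σ |c_n|^2.
Compute the left side: (1/(2π)) [∫_0^π 10^2 dx + ∫_π^{2π} 9^2 dx] = (1/(2π)) · (100π + 81π) = (100 + 81)/2 = 181/2.
So Σ_{n ∈ Z} |c_n|^2 = 181/2.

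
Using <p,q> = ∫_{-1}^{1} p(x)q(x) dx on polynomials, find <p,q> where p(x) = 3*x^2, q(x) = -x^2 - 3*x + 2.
<p,q> = 14/5

Expand the product: p(x)·q(x) = -3*x^4 - 9*x^3 + 6*x^2.
∫_{-1}^{1} of each monomial x^k gives [2/(k+1) if k even, 0 if k odd]. Integrating term-by-term (or equivalently evaluating the antiderivative F(x) = -3*x^5/5 - 9*x^4/4 + 2*x^3 at the endpoints):
  F(1) − F(−1) = -17/20 − (-73/20) = 14/5.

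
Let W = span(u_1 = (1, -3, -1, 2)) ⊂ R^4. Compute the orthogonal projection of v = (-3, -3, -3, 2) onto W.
proj_W(v) = (13/15, -13/5, -13/15, 26/15)

Set up U = [u_1 | ... | u_1] ∈ R^(4×1). The projector onto W = col(U) is P = U (U^T U)^(-1) U^T.
Compute U^T U =
  [15],
and U^T v = (13).
Solve U^T U · c = U^T v for the coefficients: c = (13/15). The projection is proj_W(v) = U c.
Check: (v - proj_W(v)) · u_1 = 0  (should be 0).
Result: proj_W(v) = (13/15, -13/5, -13/15, 26/15).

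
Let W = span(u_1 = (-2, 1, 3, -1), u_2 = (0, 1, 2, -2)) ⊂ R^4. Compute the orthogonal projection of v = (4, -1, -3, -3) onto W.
proj_W(v) = (14/3, -1/9, -23/9, -19/9)

Set up U = [u_1 | ... | u_2] ∈ R^(4×2). The projector onto W = col(U) is P = U (U^T U)^(-1) U^T.
Compute U^T U =
  [15, 9]
  [9, 9],
and U^T v = (-15, -1).
Solve U^T U · c = U^T v for the coefficients: c = (-7/3, 20/9). The projection is proj_W(v) = U c.
Check: (v - proj_W(v)) · u_1 = 0  (should be 0).
Check: (v - proj_W(v)) · u_2 = 0  (should be 0).
Result: proj_W(v) = (14/3, -1/9, -23/9, -19/9).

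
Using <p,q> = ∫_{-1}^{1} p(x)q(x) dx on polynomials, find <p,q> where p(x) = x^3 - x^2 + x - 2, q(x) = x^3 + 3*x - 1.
<p,q> = 898/105

Expand the product: p(x)·q(x) = x^6 - x^5 + 4*x^4 - 6*x^3 + 4*x^2 - 7*x + 2.
∫_{-1}^{1} of each monomial x^k gives [2/(k+1) if k even, 0 if k odd]. Integrating term-by-term (or equivalently evaluating the antiderivative F(x) = x^7/7 - x^6/6 + 4*x^5/5 - 3*x^4/2 + 4*x^3/3 - 7*x^2/2 + 2*x at the endpoints):
  F(1) − F(−1) = -187/210 − (-661/70) = 898/105.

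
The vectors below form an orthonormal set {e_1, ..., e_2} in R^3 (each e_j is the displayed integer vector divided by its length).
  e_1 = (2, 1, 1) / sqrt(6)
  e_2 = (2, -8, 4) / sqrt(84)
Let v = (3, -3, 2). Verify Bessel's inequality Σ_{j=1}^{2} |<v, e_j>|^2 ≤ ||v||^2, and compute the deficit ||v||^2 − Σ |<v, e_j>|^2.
Σ |<v, e_j>|^2 = 299/14; ||v||^2 = 22; deficit = 9/14

Write each e_j = u_j / sqrt(<u_j, u_j>) where u_j is the displayed integer vector. Then <v, e_j> = <v, u_j> / sqrt(<u_j, u_j>), so |<v, e_j>|^2 = <v, u_j>^2 / <u_j, u_j>.
Coefficients: <v, e_1> = 5/sqrt(6), <v, e_2> = 38/sqrt(84).
Square and sum: Σ |<v, e_j>|^2 = 299/14.
Compute ||v||^2 = v·v = 22.
Deficit = 22 − 299/14 = 9/14 ≥ 0, confirming Bessel's inequality. (The deficit equals ||v − Σ <v,e_j> e_j||^2, the squared distance from v to span{e_j}.)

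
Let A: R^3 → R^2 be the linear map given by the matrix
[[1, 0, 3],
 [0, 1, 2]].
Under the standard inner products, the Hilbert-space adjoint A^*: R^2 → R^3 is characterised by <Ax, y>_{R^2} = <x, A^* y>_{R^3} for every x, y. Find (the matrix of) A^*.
A^* = A^T =
[[1, 0],
 [0, 1],
 [3, 2]]

For real matrices with standard dot products, the defining identity <Ax, y> = <x, A^* y> gives (Ax)^T y = x^T (A^*) y, i.e. x^T A^T y = x^T (A^*) y. Since this holds for all x, y, we must have A^* = A^T. Therefore
A^* =
[[1, 0],
 [0, 1],
 [3, 2]].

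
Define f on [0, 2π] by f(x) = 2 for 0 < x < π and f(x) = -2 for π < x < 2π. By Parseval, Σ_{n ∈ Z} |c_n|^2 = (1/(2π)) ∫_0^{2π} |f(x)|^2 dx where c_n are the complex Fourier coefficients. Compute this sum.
Σ |c_n|^2 = 4

Parseval equates the L^2 energy of f (normalised by 1/(2π)) with the ℓ^2 sum of its Fourier coefficients: (1/(2π)) ∫_0^{2π} |f|^2 = Σ |c_n|^2.
Compute the left side: (1/(2π)) [∫_0^π 2^2 dx + ∫_π^{2π} (-2)^2 dx] = (1/(2π)) · (4π + 4π) = (4 + 4)/2 = 4.
So Σ_{n ∈ Z} |c_n|^2 = 4.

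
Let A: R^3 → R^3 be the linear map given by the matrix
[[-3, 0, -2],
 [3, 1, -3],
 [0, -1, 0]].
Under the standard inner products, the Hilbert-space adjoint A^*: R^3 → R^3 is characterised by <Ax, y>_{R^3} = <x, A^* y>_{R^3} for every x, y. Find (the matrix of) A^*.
A^* = A^T =
[[-3, 3, 0],
 [0, 1, -1],
 [-2, -3, 0]]

For real matrices with standard dot products, the defining identity <Ax, y> = <x, A^* y> gives (Ax)^T y = x^T (A^*) y, i.e. x^T A^T y = x^T (A^*) y. Since this holds for all x, y, we must have A^* = A^T. Therefore
A^* =
[[-3, 3, 0],
 [0, 1, -1],
 [-2, -3, 0]].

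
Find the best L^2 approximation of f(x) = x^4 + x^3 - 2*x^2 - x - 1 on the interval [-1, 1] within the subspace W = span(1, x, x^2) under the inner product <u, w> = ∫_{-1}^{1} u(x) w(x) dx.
g(x) = -8*x^2/7 - 2*x/5 - 38/35

The best approximation g ∈ W is the orthogonal projection of f onto W. Writing g = a_0 + a_1 x + a_2 x^2, the coefficients solve the normal equations G · a = b where
  G_{ij} = <φ_i, φ_j> and b_i = <f, φ_i>, with φ_0 = 1, φ_1 = x, φ_2 = x^2.
G =
  [2, 0, 2/3]
  [0, 2/3, 0]
  [2/3, 0, 2/5],
b = (-44/15, -4/15, -124/105).
Solving gives a_0 = -38/35, a_1 = -2/5, a_2 = -8/7, so
  g(x) = -8*x^2/7 - 2*x/5 - 38/35.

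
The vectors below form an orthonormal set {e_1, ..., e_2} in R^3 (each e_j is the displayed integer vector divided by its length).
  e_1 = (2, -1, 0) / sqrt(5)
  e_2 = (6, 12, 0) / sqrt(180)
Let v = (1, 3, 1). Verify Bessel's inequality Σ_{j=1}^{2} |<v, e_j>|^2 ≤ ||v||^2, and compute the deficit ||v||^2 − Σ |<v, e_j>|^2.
Σ |<v, e_j>|^2 = 10; ||v||^2 = 11; deficit = 1

Write each e_j = u_j / sqrt(<u_j, u_j>) where u_j is the displayed integer vector. Then <v, e_j> = <v, u_j> / sqrt(<u_j, u_j>), so |<v, e_j>|^2 = <v, u_j>^2 / <u_j, u_j>.
Coefficients: <v, e_1> = -1/sqrt(5), <v, e_2> = 42/sqrt(180).
Square and sum: Σ |<v, e_j>|^2 = 10.
Compute ||v||^2 = v·v = 11.
Deficit = 11 − 10 = 1 ≥ 0, confirming Bessel's inequality. (The deficit equals ||v − Σ <v,e_j> e_j||^2, the squared distance from v to span{e_j}.)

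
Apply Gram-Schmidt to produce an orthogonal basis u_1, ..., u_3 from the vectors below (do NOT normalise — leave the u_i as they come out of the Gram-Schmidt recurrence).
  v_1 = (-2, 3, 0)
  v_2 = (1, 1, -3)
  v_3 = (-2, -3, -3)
Orthogonal basis:
  u_1 = (-2, 3, 0)
  u_2 = (15/13, 10/13, -3)
  u_3 = (-459/142, -153/71, -255/142)

Apply the Gram-Schmidt recurrence
  u_1 = v_1
  u_i = v_i − Σ_{j<i} ((v_i · u_j) / (u_j · u_j)) · u_j.

Step by step this gives:
  u_1 = (-2, 3, 0)
  u_2 = (15/13, 10/13, -3)
  u_3 = (-459/142, -153/71, -255/142)

Orthogonality check:
  u_2 · u_1 = 0 (should be 0)
  u_3 · u_1 = 0 (should be 0)
  u_3 · u_2 = 0 (should be 0)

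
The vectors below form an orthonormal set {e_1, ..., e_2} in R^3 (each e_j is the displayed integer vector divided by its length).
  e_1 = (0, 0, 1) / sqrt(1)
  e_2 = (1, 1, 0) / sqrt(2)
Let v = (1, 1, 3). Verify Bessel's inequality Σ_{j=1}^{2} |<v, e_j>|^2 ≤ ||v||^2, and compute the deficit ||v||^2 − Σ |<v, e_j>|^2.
Σ |<v, e_j>|^2 = 11; ||v||^2 = 11; deficit = 0

Write each e_j = u_j / sqrt(<u_j, u_j>) where u_j is the displayed integer vector. Then <v, e_j> = <v, u_j> / sqrt(<u_j, u_j>), so |<v, e_j>|^2 = <v, u_j>^2 / <u_j, u_j>.
Coefficients: <v, e_1> = 3/sqrt(1), <v, e_2> = 2/sqrt(2).
Square and sum: Σ |<v, e_j>|^2 = 11.
Compute ||v||^2 = v·v = 11.
Deficit = 11 − 11 = 0 ≥ 0, confirming Bessel's inequality. (The deficit equals ||v − Σ <v,e_j> e_j||^2, the squared distance from v to span{e_j}.)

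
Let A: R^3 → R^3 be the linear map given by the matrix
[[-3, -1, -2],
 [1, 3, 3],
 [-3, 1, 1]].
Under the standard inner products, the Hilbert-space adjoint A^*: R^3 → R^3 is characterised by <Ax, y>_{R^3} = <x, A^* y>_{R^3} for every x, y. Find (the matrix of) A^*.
A^* = A^T =
[[-3, 1, -3],
 [-1, 3, 1],
 [-2, 3, 1]]

For real matrices with standard dot products, the defining identity <Ax, y> = <x, A^* y> gives (Ax)^T y = x^T (A^*) y, i.e. x^T A^T y = x^T (A^*) y. Since this holds for all x, y, we must have A^* = A^T. Therefore
A^* =
[[-3, 1, -3],
 [-1, 3, 1],
 [-2, 3, 1]].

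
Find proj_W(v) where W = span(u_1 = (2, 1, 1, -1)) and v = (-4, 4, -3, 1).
proj_W(v) = (-16/7, -8/7, -8/7, 8/7)

Set up U = [u_1 | ... | u_1] ∈ R^(4×1). The projector onto W = col(U) is P = U (U^T U)^(-1) U^T.
Compute U^T U =
  [7],
and U^T v = (-8).
Solve U^T U · c = U^T v for the coefficients: c = (-8/7). The projection is proj_W(v) = U c.
Check: (v - proj_W(v)) · u_1 = 0  (should be 0).
Result: proj_W(v) = (-16/7, -8/7, -8/7, 8/7).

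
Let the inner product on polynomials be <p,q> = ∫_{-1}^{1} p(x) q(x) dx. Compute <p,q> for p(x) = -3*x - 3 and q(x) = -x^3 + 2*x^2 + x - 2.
<p,q> = 36/5

Expand the product: p(x)·q(x) = 3*x^4 - 3*x^3 - 9*x^2 + 3*x + 6.
∫_{-1}^{1} of each monomial x^k gives [2/(k+1) if k even, 0 if k odd]. Integrating term-by-term (or equivalently evaluating the antiderivative F(x) = 3*x^5/5 - 3*x^4/4 - 3*x^3 + 3*x^2/2 + 6*x at the endpoints):
  F(1) − F(−1) = 87/20 − (-57/20) = 36/5.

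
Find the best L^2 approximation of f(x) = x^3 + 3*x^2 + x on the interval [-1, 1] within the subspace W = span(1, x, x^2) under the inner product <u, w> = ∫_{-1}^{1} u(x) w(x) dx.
g(x) = 3*x^2 + 8*x/5

The best approximation g ∈ W is the orthogonal projection of f onto W. Writing g = a_0 + a_1 x + a_2 x^2, the coefficients solve the normal equations G · a = b where
  G_{ij} = <φ_i, φ_j> and b_i = <f, φ_i>, with φ_0 = 1, φ_1 = x, φ_2 = x^2.
G =
  [2, 0, 2/3]
  [0, 2/3, 0]
  [2/3, 0, 2/5],
b = (2, 16/15, 6/5).
Solving gives a_0 = 0, a_1 = 8/5, a_2 = 3, so
  g(x) = 3*x^2 + 8*x/5.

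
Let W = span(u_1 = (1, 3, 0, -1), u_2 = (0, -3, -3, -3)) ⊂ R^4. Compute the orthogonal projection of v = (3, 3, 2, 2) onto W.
proj_W(v) = (16/29, 105/29, 57/29, 41/29)

Set up U = [u_1 | ... | u_2] ∈ R^(4×2). The projector onto W = col(U) is P = U (U^T U)^(-1) U^T.
Compute U^T U =
  [11, -6]
  [-6, 27],
and U^T v = (10, -21).
Solve U^T U · c = U^T v for the coefficients: c = (16/29, -19/29). The projection is proj_W(v) = U c.
Check: (v - proj_W(v)) · u_1 = 0  (should be 0).
Check: (v - proj_W(v)) · u_2 = 0  (should be 0).
Result: proj_W(v) = (16/29, 105/29, 57/29, 41/29).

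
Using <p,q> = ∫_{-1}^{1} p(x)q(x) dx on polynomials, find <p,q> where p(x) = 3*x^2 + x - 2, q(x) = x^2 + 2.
<p,q> = -62/15

Expand the product: p(x)·q(x) = 3*x^4 + x^3 + 4*x^2 + 2*x - 4.
∫_{-1}^{1} of each monomial x^k gives [2/(k+1) if k even, 0 if k odd]. Integrating term-by-term (or equivalently evaluating the antiderivative F(x) = 3*x^5/5 + x^4/4 + 4*x^3/3 + x^2 - 4*x at the endpoints):
  F(1) − F(−1) = -49/60 − (199/60) = -62/15.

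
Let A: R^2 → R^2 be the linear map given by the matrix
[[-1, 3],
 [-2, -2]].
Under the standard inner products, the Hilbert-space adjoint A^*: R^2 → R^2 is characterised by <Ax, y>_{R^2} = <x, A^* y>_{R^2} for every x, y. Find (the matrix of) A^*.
A^* = A^T =
[[-1, -2],
 [3, -2]]

For real matrices with standard dot products, the defining identity <Ax, y> = <x, A^* y> gives (Ax)^T y = x^T (A^*) y, i.e. x^T A^T y = x^T (A^*) y. Since this holds for all x, y, we must have A^* = A^T. Therefore
A^* =
[[-1, -2],
 [3, -2]].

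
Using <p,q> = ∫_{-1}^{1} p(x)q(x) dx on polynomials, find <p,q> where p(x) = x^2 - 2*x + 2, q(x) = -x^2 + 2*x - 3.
<p,q> = -92/5

Expand the product: p(x)·q(x) = -x^4 + 4*x^3 - 9*x^2 + 10*x - 6.
∫_{-1}^{1} of each monomial x^k gives [2/(k+1) if k even, 0 if k odd]. Integrating term-by-term (or equivalently evaluating the antiderivative F(x) = -x^5/5 + x^4 - 3*x^3 + 5*x^2 - 6*x at the endpoints):
  F(1) − F(−1) = -16/5 − (76/5) = -92/5.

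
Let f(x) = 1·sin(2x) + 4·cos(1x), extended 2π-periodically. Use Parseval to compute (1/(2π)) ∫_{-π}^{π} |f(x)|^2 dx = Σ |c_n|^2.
Σ |c_n|^2 = 17/2

Expand |f|^2 and use orthogonality of {sin(nx), cos(mx)} on [-π, π]:
  ∫_{-π}^{π} sin(nx)^2 dx = π, ∫ cos(mx)^2 dx = π, and cross terms integrate to 0.
So ∫_{-π}^{π} f(x)^2 dx = 1^2 · π + 4^2 · π = (1 + 16)π.
Divide by 2π: (1 + 16)/2 = 17/2.
By Parseval, this equals Σ |c_n|^2.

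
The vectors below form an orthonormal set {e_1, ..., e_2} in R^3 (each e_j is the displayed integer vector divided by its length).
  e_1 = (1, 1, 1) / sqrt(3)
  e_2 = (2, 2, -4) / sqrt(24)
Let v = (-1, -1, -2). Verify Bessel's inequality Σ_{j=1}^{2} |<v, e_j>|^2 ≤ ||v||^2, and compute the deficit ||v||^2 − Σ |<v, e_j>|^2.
Σ |<v, e_j>|^2 = 6; ||v||^2 = 6; deficit = 0

Write each e_j = u_j / sqrt(<u_j, u_j>) where u_j is the displayed integer vector. Then <v, e_j> = <v, u_j> / sqrt(<u_j, u_j>), so |<v, e_j>|^2 = <v, u_j>^2 / <u_j, u_j>.
Coefficients: <v, e_1> = -4/sqrt(3), <v, e_2> = 4/sqrt(24).
Square and sum: Σ |<v, e_j>|^2 = 6.
Compute ||v||^2 = v·v = 6.
Deficit = 6 − 6 = 0 ≥ 0, confirming Bessel's inequality. (The deficit equals ||v − Σ <v,e_j> e_j||^2, the squared distance from v to span{e_j}.)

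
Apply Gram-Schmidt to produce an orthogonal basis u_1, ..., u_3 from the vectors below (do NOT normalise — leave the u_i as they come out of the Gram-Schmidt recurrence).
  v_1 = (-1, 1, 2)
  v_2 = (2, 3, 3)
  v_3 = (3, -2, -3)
Orthogonal basis:
  u_1 = (-1, 1, 2)
  u_2 = (19/6, 11/6, 2/3)
  u_3 = (24/83, -56/83, 40/83)

Apply the Gram-Schmidt recurrence
  u_1 = v_1
  u_i = v_i − Σ_{j<i} ((v_i · u_j) / (u_j · u_j)) · u_j.

Step by step this gives:
  u_1 = (-1, 1, 2)
  u_2 = (19/6, 11/6, 2/3)
  u_3 = (24/83, -56/83, 40/83)

Orthogonality check:
  u_2 · u_1 = 0 (should be 0)
  u_3 · u_1 = 0 (should be 0)
  u_3 · u_2 = 0 (should be 0)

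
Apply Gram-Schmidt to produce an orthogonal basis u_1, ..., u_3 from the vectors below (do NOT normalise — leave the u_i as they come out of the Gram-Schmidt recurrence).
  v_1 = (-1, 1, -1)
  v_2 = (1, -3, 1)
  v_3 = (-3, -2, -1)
Orthogonal basis:
  u_1 = (-1, 1, -1)
  u_2 = (-2/3, -4/3, -2/3)
  u_3 = (-1, 0, 1)

Apply the Gram-Schmidt recurrence
  u_1 = v_1
  u_i = v_i − Σ_{j<i} ((v_i · u_j) / (u_j · u_j)) · u_j.

Step by step this gives:
  u_1 = (-1, 1, -1)
  u_2 = (-2/3, -4/3, -2/3)
  u_3 = (-1, 0, 1)

Orthogonality check:
  u_2 · u_1 = 0 (should be 0)
  u_3 · u_1 = 0 (should be 0)
  u_3 · u_2 = 0 (should be 0)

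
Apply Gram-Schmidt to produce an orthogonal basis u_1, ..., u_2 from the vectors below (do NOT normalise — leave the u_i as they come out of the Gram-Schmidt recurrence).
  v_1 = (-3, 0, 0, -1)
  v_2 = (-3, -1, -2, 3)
Orthogonal basis:
  u_1 = (-3, 0, 0, -1)
  u_2 = (-6/5, -1, -2, 18/5)

Apply the Gram-Schmidt recurrence
  u_1 = v_1
  u_i = v_i − Σ_{j<i} ((v_i · u_j) / (u_j · u_j)) · u_j.

Step by step this gives:
  u_1 = (-3, 0, 0, -1)
  u_2 = (-6/5, -1, -2, 18/5)

Orthogonality check:
  u_2 · u_1 = 0 (should be 0)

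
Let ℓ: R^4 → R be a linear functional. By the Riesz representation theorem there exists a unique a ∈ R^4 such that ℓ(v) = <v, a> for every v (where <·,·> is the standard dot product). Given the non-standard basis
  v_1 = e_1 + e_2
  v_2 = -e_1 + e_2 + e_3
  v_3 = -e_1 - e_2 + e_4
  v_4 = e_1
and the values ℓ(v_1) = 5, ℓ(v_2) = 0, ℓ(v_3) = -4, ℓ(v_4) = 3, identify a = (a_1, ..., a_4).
a = (3, 2, 1, 1)

Write a = (a_1, ..., a_4) in the standard basis. For each basis vector v_i, ℓ(v_i) = <v_i, a> is a linear equation in the a_j's. Collect the n equations into a matrix system V a = ℓ, where row i of V is v_i (expressed in the standard basis). Since V is invertible (lower-triangular with 1s on the diagonal, up to permutation), solve by back-substitution:
  V =
[[1, 1, 0, 0],
 [-1, 1, 1, 0],
 [-1, -1, 0, 1],
 [1, 0, 0, 0]]
  V a = (5, 0, -4, 3)
Solving gives a = (3, 2, 1, 1).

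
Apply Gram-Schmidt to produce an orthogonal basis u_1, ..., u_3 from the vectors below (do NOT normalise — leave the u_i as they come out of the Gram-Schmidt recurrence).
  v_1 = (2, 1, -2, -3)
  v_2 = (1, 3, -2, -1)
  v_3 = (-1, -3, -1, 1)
Orthogonal basis:
  u_1 = (2, 1, -2, -3)
  u_2 = (-1/3, 7/3, -2/3, 1)
  u_3 = (-4/7, -1, -15/7, 5/7)

Apply the Gram-Schmidt recurrence
  u_1 = v_1
  u_i = v_i − Σ_{j<i} ((v_i · u_j) / (u_j · u_j)) · u_j.

Step by step this gives:
  u_1 = (2, 1, -2, -3)
  u_2 = (-1/3, 7/3, -2/3, 1)
  u_3 = (-4/7, -1, -15/7, 5/7)

Orthogonality check:
  u_2 · u_1 = 0 (should be 0)
  u_3 · u_1 = 0 (should be 0)
  u_3 · u_2 = 0 (should be 0)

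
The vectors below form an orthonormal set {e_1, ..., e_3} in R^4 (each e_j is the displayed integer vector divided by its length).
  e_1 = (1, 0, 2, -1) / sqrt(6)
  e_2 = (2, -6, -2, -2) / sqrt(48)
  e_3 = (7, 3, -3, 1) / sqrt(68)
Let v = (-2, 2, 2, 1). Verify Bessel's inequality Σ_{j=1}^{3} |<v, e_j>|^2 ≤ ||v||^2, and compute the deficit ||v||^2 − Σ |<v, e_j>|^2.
Σ |<v, e_j>|^2 = 433/34; ||v||^2 = 13; deficit = 9/34

Write each e_j = u_j / sqrt(<u_j, u_j>) where u_j is the displayed integer vector. Then <v, e_j> = <v, u_j> / sqrt(<u_j, u_j>), so |<v, e_j>|^2 = <v, u_j>^2 / <u_j, u_j>.
Coefficients: <v, e_1> = 1/sqrt(6), <v, e_2> = -22/sqrt(48), <v, e_3> = -13/sqrt(68).
Square and sum: Σ |<v, e_j>|^2 = 433/34.
Compute ||v||^2 = v·v = 13.
Deficit = 13 − 433/34 = 9/34 ≥ 0, confirming Bessel's inequality. (The deficit equals ||v − Σ <v,e_j> e_j||^2, the squared distance from v to span{e_j}.)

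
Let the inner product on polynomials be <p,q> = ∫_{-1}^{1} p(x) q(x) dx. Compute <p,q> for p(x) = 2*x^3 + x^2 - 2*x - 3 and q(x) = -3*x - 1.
<p,q> = 104/15

Expand the product: p(x)·q(x) = -6*x^4 - 5*x^3 + 5*x^2 + 11*x + 3.
∫_{-1}^{1} of each monomial x^k gives [2/(k+1) if k even, 0 if k odd]. Integrating term-by-term (or equivalently evaluating the antiderivative F(x) = -6*x^5/5 - 5*x^4/4 + 5*x^3/3 + 11*x^2/2 + 3*x at the endpoints):
  F(1) − F(−1) = 463/60 − (47/60) = 104/15.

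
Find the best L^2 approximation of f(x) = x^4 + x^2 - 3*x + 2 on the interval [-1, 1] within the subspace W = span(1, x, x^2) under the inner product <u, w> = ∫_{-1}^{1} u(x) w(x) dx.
g(x) = 13*x^2/7 - 3*x + 67/35

The best approximation g ∈ W is the orthogonal projection of f onto W. Writing g = a_0 + a_1 x + a_2 x^2, the coefficients solve the normal equations G · a = b where
  G_{ij} = <φ_i, φ_j> and b_i = <f, φ_i>, with φ_0 = 1, φ_1 = x, φ_2 = x^2.
G =
  [2, 0, 2/3]
  [0, 2/3, 0]
  [2/3, 0, 2/5],
b = (76/15, -2, 212/105).
Solving gives a_0 = 67/35, a_1 = -3, a_2 = 13/7, so
  g(x) = 13*x^2/7 - 3*x + 67/35.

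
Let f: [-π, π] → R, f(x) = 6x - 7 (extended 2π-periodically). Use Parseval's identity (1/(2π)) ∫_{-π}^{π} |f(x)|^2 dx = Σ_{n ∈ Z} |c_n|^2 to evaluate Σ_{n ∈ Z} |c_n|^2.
Σ |c_n|^2 = 12π^2 + 49

Expand and integrate term by term over [-π, π]:
  ∫ (6x)^2 dx = 36·(2π^3/3); ∫ 2·6·(-7)·x dx = 0 (odd integrand); ∫ (-7)^2 dx = 49·2π.
So (1/(2π)) ∫_{-π}^{π} (6x - 7)^2 dx = 36π^2/3 + 49 = 12π^2 + 49.
Parseval ⇒ Σ |c_n|^2 = 12π^2 + 49.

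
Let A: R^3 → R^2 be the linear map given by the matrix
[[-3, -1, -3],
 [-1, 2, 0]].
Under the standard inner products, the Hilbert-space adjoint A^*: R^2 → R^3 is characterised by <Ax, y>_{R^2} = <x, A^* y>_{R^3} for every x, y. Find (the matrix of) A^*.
A^* = A^T =
[[-3, -1],
 [-1, 2],
 [-3, 0]]

For real matrices with standard dot products, the defining identity <Ax, y> = <x, A^* y> gives (Ax)^T y = x^T (A^*) y, i.e. x^T A^T y = x^T (A^*) y. Since this holds for all x, y, we must have A^* = A^T. Therefore
A^* =
[[-3, -1],
 [-1, 2],
 [-3, 0]].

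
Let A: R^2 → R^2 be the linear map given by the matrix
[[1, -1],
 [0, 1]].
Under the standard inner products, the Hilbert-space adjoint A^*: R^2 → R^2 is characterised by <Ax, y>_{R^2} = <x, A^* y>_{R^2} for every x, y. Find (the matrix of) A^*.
A^* = A^T =
[[1, 0],
 [-1, 1]]

For real matrices with standard dot products, the defining identity <Ax, y> = <x, A^* y> gives (Ax)^T y = x^T (A^*) y, i.e. x^T A^T y = x^T (A^*) y. Since this holds for all x, y, we must have A^* = A^T. Therefore
A^* =
[[1, 0],
 [-1, 1]].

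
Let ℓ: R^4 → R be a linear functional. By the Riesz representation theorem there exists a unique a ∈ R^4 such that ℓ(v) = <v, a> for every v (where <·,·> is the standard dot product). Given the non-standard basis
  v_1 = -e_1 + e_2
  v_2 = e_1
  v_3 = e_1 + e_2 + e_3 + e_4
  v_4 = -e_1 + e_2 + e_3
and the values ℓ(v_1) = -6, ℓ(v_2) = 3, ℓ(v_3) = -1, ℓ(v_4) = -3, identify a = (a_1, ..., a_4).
a = (3, -3, 3, -4)

Write a = (a_1, ..., a_4) in the standard basis. For each basis vector v_i, ℓ(v_i) = <v_i, a> is a linear equation in the a_j's. Collect the n equations into a matrix system V a = ℓ, where row i of V is v_i (expressed in the standard basis). Since V is invertible (lower-triangular with 1s on the diagonal, up to permutation), solve by back-substitution:
  V =
[[-1, 1, 0, 0],
 [1, 0, 0, 0],
 [1, 1, 1, 1],
 [-1, 1, 1, 0]]
  V a = (-6, 3, -1, -3)
Solving gives a = (3, -3, 3, -4).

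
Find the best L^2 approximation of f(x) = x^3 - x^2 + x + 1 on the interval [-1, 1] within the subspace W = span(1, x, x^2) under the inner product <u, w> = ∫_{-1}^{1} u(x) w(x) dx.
g(x) = -x^2 + 8*x/5 + 1

The best approximation g ∈ W is the orthogonal projection of f onto W. Writing g = a_0 + a_1 x + a_2 x^2, the coefficients solve the normal equations G · a = b where
  G_{ij} = <φ_i, φ_j> and b_i = <f, φ_i>, with φ_0 = 1, φ_1 = x, φ_2 = x^2.
G =
  [2, 0, 2/3]
  [0, 2/3, 0]
  [2/3, 0, 2/5],
b = (4/3, 16/15, 4/15).
Solving gives a_0 = 1, a_1 = 8/5, a_2 = -1, so
  g(x) = -x^2 + 8*x/5 + 1.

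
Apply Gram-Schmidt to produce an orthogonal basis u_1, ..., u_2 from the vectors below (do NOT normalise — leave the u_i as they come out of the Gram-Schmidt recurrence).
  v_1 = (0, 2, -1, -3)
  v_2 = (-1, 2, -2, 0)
Orthogonal basis:
  u_1 = (0, 2, -1, -3)
  u_2 = (-1, 8/7, -11/7, 9/7)

Apply the Gram-Schmidt recurrence
  u_1 = v_1
  u_i = v_i − Σ_{j<i} ((v_i · u_j) / (u_j · u_j)) · u_j.

Step by step this gives:
  u_1 = (0, 2, -1, -3)
  u_2 = (-1, 8/7, -11/7, 9/7)

Orthogonality check:
  u_2 · u_1 = 0 (should be 0)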